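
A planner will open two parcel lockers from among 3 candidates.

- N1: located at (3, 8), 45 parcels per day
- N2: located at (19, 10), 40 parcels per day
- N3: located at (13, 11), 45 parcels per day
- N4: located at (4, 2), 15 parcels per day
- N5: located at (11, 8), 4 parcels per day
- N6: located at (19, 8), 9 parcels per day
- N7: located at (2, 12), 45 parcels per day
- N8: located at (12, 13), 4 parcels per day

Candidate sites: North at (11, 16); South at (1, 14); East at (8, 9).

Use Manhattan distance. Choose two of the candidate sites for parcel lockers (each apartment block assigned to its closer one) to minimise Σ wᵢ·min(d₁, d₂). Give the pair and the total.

Evaluate every pair (each demand assigned to the nearer of the two):
  {South, East}: total = 1521
  {North, East}: total = 1775
  {North, South}: total = 1787
Best pair: {South, East} with total 1521.

{South, East}, total 1521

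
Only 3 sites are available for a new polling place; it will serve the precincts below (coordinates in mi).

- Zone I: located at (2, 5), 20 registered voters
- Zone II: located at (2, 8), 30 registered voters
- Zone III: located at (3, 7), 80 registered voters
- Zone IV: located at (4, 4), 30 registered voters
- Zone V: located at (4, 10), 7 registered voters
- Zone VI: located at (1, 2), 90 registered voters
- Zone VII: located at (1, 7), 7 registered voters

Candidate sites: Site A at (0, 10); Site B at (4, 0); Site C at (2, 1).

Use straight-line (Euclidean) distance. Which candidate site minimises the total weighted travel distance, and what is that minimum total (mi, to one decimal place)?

Site C, total 1119.2 mi

Total weighted distance at each candidate:
  Site A (0, 10): total = 1524.0
  Site B (4, 0): total = 1488.6
  Site C (2, 1): total = 1119.2
Minimum is at Site C with total 1119.2 mi.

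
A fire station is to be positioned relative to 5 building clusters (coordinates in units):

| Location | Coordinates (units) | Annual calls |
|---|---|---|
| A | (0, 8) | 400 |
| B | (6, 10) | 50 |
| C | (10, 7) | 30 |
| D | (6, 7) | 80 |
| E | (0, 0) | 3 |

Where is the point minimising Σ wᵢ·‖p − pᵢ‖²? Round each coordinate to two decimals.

(1.92, 7.94)

The minimiser of Σwᵢ‖p−pᵢ‖² is the weighted centroid p* = (Σwᵢpᵢ)/(Σwᵢ).
Σwᵢ = 563.
Σwᵢxᵢ = 400·0 + 50·6 + 30·10 + 80·6 + 3·0 = 1080.
Σwᵢyᵢ = 400·8 + 50·10 + 30·7 + 80·7 + 3·0 = 4470.
x* = 1080/563 = 1.92, y* = 4470/563 = 7.94.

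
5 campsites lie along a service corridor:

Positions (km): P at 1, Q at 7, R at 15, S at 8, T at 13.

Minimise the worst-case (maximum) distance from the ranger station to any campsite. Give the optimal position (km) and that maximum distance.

location 8, max distance 7

The 1-center on a line is the midpoint of the two extreme points: leftmost at 1, rightmost at 15.
Optimal location = (1 + 15)/2 = 8; maximum distance = (15 − 1)/2 = 7.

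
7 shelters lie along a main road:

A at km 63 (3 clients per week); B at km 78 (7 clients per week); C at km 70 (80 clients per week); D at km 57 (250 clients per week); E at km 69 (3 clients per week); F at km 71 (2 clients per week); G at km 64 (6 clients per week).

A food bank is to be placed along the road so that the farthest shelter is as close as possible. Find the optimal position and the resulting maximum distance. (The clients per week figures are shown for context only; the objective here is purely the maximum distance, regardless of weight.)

location 67.5, max distance 10.5

The 1-center on a line is the midpoint of the two extreme points: leftmost at 57, rightmost at 78.
Optimal location = (57 + 78)/2 = 67.5; maximum distance = (78 − 57)/2 = 10.5.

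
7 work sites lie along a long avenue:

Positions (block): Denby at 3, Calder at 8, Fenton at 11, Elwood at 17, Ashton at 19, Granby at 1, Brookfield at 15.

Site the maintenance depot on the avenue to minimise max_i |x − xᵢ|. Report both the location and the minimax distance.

location 10, max distance 9

The 1-center on a line is the midpoint of the two extreme points: leftmost at 1, rightmost at 19.
Optimal location = (1 + 19)/2 = 10; maximum distance = (19 − 1)/2 = 9.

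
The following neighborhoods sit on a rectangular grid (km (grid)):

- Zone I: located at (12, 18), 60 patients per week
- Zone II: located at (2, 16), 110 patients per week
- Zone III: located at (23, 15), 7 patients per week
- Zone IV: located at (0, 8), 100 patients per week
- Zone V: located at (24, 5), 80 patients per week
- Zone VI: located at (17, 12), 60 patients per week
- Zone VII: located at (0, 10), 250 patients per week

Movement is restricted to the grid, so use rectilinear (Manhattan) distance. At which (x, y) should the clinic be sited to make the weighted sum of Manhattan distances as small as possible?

Manhattan distance separates: Σwᵢ(|x−xᵢ|+|y−yᵢ|) = Σwᵢ|x−xᵢ| + Σwᵢ|y−yᵢ|, so x and y are optimised independently as 1-D weighted medians.
Total weight W = 667; half = 333.5.
x-coordinate, sorted with cumulative weight:
  x=0 (Zone IV, w=100) cum 100
  x=0 (Zone VII, w=250) cum 350  ← median
  x=2 (Zone II, w=110) cum 460
  x=12 (Zone I, w=60) cum 520
  x=17 (Zone VI, w=60) cum 580
  x=23 (Zone III, w=7) cum 587
  x=24 (Zone V, w=80) cum 667
⇒ x* = 0
y-coordinate, sorted with cumulative weight:
  y=5 (Zone V, w=80) cum 80
  y=8 (Zone IV, w=100) cum 180
  y=10 (Zone VII, w=250) cum 430  ← median
  y=12 (Zone VI, w=60) cum 490
  y=15 (Zone III, w=7) cum 497
  y=16 (Zone II, w=110) cum 607
  y=18 (Zone I, w=60) cum 667
⇒ y* = 10

(0, 10)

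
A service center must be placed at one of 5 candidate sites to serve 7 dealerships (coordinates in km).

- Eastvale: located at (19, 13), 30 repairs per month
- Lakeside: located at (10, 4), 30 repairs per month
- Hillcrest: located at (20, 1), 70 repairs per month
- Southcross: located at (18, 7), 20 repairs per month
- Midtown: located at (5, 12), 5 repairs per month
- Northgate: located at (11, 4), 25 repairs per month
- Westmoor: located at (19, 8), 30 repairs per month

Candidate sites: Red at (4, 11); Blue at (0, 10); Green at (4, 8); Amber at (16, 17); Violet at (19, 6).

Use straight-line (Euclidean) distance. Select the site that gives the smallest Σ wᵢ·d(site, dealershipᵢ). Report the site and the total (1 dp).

Total weighted distance at each candidate:
  Red (4, 11): total = 3056.0
  Blue (0, 10): total = 3740.4
  Green (4, 8): total = 2866.1
  Amber (16, 17): total = 2631.2
  Violet (19, 6): total = 1214.1
Minimum is at Violet with total 1214.1 km.

Violet, total 1214.1 km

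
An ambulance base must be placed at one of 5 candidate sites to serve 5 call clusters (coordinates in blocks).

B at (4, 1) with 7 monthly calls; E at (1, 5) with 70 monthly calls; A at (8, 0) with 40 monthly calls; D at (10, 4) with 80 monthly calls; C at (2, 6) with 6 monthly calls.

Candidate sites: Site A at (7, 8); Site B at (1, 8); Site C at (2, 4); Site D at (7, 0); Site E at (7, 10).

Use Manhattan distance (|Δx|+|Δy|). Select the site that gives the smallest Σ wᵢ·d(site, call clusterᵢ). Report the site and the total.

Total weighted distance at each candidate:
  Site A (7, 8): total = 1662
  Site B (1, 8): total = 1938
  Site C (2, 4): total = 1227
  Site D (7, 0): total = 1464
  Site E (7, 10): total = 2068
Minimum is at Site C with total 1227 blocks.

Site C, total 1227 blocks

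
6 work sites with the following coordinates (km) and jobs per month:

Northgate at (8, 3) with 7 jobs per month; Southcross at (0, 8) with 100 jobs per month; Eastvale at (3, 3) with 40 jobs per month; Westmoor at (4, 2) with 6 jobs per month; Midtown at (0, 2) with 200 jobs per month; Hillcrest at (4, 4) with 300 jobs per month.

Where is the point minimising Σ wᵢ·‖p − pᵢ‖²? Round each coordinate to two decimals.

(2.14, 3.91)

The minimiser of Σwᵢ‖p−pᵢ‖² is the weighted centroid p* = (Σwᵢpᵢ)/(Σwᵢ).
Σwᵢ = 653.
Σwᵢxᵢ = 7·8 + 100·0 + 40·3 + 6·4 + 200·0 + 300·4 = 1400.
Σwᵢyᵢ = 7·3 + 100·8 + 40·3 + 6·2 + 200·2 + 300·4 = 2553.
x* = 1400/653 = 2.14, y* = 2553/653 = 3.91.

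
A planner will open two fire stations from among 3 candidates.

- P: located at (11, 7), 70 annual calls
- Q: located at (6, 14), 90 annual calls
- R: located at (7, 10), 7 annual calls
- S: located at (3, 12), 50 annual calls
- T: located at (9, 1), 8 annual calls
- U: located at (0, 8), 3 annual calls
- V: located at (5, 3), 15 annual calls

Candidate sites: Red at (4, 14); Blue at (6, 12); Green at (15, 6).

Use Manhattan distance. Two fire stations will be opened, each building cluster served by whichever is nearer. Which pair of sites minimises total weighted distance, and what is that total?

{Blue, Green}, total 969

Evaluate every pair (each demand assigned to the nearer of the two):
  {Blue, Green}: total = 969
  {Red, Green}: total = 1027
  {Red, Blue}: total = 1343
Best pair: {Blue, Green} with total 969.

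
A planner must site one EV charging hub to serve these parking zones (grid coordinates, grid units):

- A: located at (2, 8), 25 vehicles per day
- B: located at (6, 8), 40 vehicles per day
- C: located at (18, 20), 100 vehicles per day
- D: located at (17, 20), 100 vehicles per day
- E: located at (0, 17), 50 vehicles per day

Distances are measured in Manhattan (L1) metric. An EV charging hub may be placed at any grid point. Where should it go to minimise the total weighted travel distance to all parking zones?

(17, 20)

Manhattan distance separates: Σwᵢ(|x−xᵢ|+|y−yᵢ|) = Σwᵢ|x−xᵢ| + Σwᵢ|y−yᵢ|, so x and y are optimised independently as 1-D weighted medians.
Total weight W = 315; half = 157.5.
x-coordinate, sorted with cumulative weight:
  x=0 (E, w=50) cum 50
  x=2 (A, w=25) cum 75
  x=6 (B, w=40) cum 115
  x=17 (D, w=100) cum 215  ← median
  x=18 (C, w=100) cum 315
⇒ x* = 17
y-coordinate, sorted with cumulative weight:
  y=8 (A, w=25) cum 25
  y=8 (B, w=40) cum 65
  y=17 (E, w=50) cum 115
  y=20 (C, w=100) cum 215  ← median
  y=20 (D, w=100) cum 315
⇒ y* = 20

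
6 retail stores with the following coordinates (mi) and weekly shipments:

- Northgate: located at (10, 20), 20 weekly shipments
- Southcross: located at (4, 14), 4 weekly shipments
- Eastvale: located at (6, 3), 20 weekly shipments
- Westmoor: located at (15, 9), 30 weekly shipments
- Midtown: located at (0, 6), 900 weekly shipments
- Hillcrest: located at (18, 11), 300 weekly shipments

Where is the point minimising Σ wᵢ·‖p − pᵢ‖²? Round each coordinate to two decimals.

(4.86, 7.45)

The minimiser of Σwᵢ‖p−pᵢ‖² is the weighted centroid p* = (Σwᵢpᵢ)/(Σwᵢ).
Σwᵢ = 1274.
Σwᵢxᵢ = 20·10 + 4·4 + 20·6 + 30·15 + 900·0 + 300·18 = 6186.
Σwᵢyᵢ = 20·20 + 4·14 + 20·3 + 30·9 + 900·6 + 300·11 = 9486.
x* = 6186/1274 = 4.86, y* = 9486/1274 = 7.45.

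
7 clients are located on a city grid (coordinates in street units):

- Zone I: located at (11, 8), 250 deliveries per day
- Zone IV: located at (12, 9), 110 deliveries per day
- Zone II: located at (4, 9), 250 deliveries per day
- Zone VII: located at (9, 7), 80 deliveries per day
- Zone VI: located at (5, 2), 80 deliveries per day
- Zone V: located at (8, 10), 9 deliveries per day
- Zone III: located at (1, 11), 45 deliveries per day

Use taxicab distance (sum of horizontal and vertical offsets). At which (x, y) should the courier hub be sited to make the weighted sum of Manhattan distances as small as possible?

Manhattan distance separates: Σwᵢ(|x−xᵢ|+|y−yᵢ|) = Σwᵢ|x−xᵢ| + Σwᵢ|y−yᵢ|, so x and y are optimised independently as 1-D weighted medians.
Total weight W = 824; half = 412.
x-coordinate, sorted with cumulative weight:
  x=1 (Zone III, w=45) cum 45
  x=4 (Zone II, w=250) cum 295
  x=5 (Zone VI, w=80) cum 375
  x=8 (Zone V, w=9) cum 384
  x=9 (Zone VII, w=80) cum 464  ← median
  x=11 (Zone I, w=250) cum 714
  x=12 (Zone IV, w=110) cum 824
⇒ x* = 9
y-coordinate, sorted with cumulative weight:
  y=2 (Zone VI, w=80) cum 80
  y=7 (Zone VII, w=80) cum 160
  y=8 (Zone I, w=250) cum 410
  y=9 (Zone IV, w=110) cum 520  ← median
  y=9 (Zone II, w=250) cum 770
  y=10 (Zone V, w=9) cum 779
  y=11 (Zone III, w=45) cum 824
⇒ y* = 9

(9, 9)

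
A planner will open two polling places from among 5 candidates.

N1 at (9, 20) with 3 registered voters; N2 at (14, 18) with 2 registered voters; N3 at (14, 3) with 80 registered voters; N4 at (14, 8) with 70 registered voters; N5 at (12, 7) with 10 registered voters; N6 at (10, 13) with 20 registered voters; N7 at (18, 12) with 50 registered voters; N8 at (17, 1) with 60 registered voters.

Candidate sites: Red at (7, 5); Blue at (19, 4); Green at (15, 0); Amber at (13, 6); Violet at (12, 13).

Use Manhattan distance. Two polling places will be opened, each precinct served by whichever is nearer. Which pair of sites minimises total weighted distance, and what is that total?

{Green, Violet}, total 1484

Evaluate every pair (each demand assigned to the nearer of the two):
  {Green, Violet}: total = 1484
  {Amber, Violet}: total = 1524
  {Green, Amber}: total = 1560
  {Blue, Amber}: total = 1580
  {Blue, Violet}: total = 1764
  {Red, Amber}: total = 1917
  {Blue, Green}: total = 2156
  {Red, Blue}: total = 2239
  {Red, Green}: total = 2259
  {Red, Violet}: total = 2544
Best pair: {Green, Violet} with total 1484.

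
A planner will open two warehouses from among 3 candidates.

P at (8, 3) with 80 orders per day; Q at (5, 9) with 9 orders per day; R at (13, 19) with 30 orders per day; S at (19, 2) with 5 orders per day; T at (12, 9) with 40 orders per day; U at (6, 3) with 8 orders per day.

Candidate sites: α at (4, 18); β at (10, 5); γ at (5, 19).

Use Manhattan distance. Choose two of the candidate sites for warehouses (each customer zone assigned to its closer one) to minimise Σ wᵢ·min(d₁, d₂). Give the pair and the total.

{β, γ}, total 989

Evaluate every pair (each demand assigned to the nearer of the two):
  {β, γ}: total = 989
  {α, β}: total = 1049
  {α, γ}: total = 2821
Best pair: {β, γ} with total 989.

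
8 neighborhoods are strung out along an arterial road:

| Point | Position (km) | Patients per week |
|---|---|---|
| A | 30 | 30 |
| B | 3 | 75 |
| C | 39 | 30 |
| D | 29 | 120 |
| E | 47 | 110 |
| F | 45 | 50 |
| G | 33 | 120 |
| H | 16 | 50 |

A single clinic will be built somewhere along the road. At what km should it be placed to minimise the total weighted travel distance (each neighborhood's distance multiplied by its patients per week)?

x = 33

For a sum of weighted absolute distances on a line, the optimum is the weighted median (not the mean). Total weight W = 585; half-weight = 292.5.
Sort by position and accumulate weight:
  km 3 (B, w=75) → cum 75
  km 16 (H, w=50) → cum 125
  km 29 (D, w=120) → cum 245
  km 30 (A, w=30) → cum 275
  km 33 (G, w=120) → cum 395  ≥ 292.5 → median here
  km 39 (C, w=30) → cum 425
  km 45 (F, w=50) → cum 475
  km 47 (E, w=110) → cum 585
Optimal location: km 33.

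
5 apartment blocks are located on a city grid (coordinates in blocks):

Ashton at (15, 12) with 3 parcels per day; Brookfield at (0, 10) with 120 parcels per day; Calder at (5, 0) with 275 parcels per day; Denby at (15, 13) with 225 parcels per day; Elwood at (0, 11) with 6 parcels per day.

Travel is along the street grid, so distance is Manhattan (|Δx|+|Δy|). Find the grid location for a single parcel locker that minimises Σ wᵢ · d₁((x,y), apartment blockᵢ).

Manhattan distance separates: Σwᵢ(|x−xᵢ|+|y−yᵢ|) = Σwᵢ|x−xᵢ| + Σwᵢ|y−yᵢ|, so x and y are optimised independently as 1-D weighted medians.
Total weight W = 629; half = 314.5.
x-coordinate, sorted with cumulative weight:
  x=0 (Brookfield, w=120) cum 120
  x=0 (Elwood, w=6) cum 126
  x=5 (Calder, w=275) cum 401  ← median
  x=15 (Ashton, w=3) cum 404
  x=15 (Denby, w=225) cum 629
⇒ x* = 5
y-coordinate, sorted with cumulative weight:
  y=0 (Calder, w=275) cum 275
  y=10 (Brookfield, w=120) cum 395  ← median
  y=11 (Elwood, w=6) cum 401
  y=12 (Ashton, w=3) cum 404
  y=13 (Denby, w=225) cum 629
⇒ y* = 10

(5, 10)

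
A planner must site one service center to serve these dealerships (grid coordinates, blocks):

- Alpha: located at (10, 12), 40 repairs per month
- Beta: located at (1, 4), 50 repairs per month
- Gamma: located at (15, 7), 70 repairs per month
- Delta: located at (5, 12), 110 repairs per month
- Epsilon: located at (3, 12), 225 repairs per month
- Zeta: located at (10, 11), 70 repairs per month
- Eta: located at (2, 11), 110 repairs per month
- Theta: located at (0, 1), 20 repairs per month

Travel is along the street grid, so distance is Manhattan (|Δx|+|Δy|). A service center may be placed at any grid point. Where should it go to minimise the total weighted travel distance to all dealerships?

Manhattan distance separates: Σwᵢ(|x−xᵢ|+|y−yᵢ|) = Σwᵢ|x−xᵢ| + Σwᵢ|y−yᵢ|, so x and y are optimised independently as 1-D weighted medians.
Total weight W = 695; half = 347.5.
x-coordinate, sorted with cumulative weight:
  x=0 (Theta, w=20) cum 20
  x=1 (Beta, w=50) cum 70
  x=2 (Eta, w=110) cum 180
  x=3 (Epsilon, w=225) cum 405  ← median
  x=5 (Delta, w=110) cum 515
  x=10 (Alpha, w=40) cum 555
  x=10 (Zeta, w=70) cum 625
  x=15 (Gamma, w=70) cum 695
⇒ x* = 3
y-coordinate, sorted with cumulative weight:
  y=1 (Theta, w=20) cum 20
  y=4 (Beta, w=50) cum 70
  y=7 (Gamma, w=70) cum 140
  y=11 (Zeta, w=70) cum 210
  y=11 (Eta, w=110) cum 320
  y=12 (Alpha, w=40) cum 360  ← median
  y=12 (Delta, w=110) cum 470
  y=12 (Epsilon, w=225) cum 695
⇒ y* = 12

(3, 12)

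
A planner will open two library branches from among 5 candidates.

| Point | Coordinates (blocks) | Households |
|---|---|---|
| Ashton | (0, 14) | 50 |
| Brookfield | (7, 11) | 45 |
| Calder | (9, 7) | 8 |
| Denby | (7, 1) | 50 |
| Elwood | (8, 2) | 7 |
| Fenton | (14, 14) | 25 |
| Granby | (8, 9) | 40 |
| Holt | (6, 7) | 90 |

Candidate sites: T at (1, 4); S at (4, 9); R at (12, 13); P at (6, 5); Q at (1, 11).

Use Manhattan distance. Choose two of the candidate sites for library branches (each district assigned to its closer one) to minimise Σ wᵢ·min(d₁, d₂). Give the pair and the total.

Evaluate every pair (each demand assigned to the nearer of the two):
  {P, Q}: total = 1615
  {S, P}: total = 1715
  {R, P}: total = 1785
  {S, R}: total = 1953
  {S, Q}: total = 2003
  {T, P}: total = 2035
  {T, S}: total = 2139
  {T, Q}: total = 2551
  {T, R}: total = 2565
  {R, Q}: total = 2652
Best pair: {P, Q} with total 1615.

{P, Q}, total 1615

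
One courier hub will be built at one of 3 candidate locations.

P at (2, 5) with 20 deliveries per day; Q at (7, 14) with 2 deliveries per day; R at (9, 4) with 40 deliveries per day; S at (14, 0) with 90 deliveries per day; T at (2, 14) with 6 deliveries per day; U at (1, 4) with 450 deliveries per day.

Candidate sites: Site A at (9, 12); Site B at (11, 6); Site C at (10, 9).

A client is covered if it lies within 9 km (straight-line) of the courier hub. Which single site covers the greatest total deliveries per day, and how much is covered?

Site B, covering 132

Coverage radius r = 9 km; a point is covered iff (Δx)²+(Δy)² ≤ 9² = 81.
  Site A (9, 12): covers {Q, R, T} → 48
  Site B (11, 6): covers {Q, R, S} → 132
  Site C (10, 9): covers {P, Q, R} → 62
Maximum coverage at Site B: 132 deliveries per day.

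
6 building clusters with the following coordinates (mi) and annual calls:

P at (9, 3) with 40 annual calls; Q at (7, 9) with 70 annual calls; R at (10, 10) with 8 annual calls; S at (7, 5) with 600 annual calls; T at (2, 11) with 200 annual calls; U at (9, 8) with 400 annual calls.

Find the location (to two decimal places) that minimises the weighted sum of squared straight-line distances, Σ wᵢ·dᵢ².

The minimiser of Σwᵢ‖p−pᵢ‖² is the weighted centroid p* = (Σwᵢpᵢ)/(Σwᵢ).
Σwᵢ = 1318.
Σwᵢxᵢ = 40·9 + 70·7 + 8·10 + 600·7 + 200·2 + 400·9 = 9130.
Σwᵢyᵢ = 40·3 + 70·9 + 8·10 + 600·5 + 200·11 + 400·8 = 9230.
x* = 9130/1318 = 6.93, y* = 9230/1318 = 7.00.

(6.93, 7.00)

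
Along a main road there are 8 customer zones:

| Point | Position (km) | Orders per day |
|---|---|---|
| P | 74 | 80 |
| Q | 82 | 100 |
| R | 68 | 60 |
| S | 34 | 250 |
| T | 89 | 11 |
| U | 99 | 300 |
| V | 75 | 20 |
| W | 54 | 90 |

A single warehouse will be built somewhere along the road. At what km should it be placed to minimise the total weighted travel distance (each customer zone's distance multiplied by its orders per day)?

x = 74

For a sum of weighted absolute distances on a line, the optimum is the weighted median (not the mean). Total weight W = 911; half-weight = 455.5.
Sort by position and accumulate weight:
  km 34 (S, w=250) → cum 250
  km 54 (W, w=90) → cum 340
  km 68 (R, w=60) → cum 400
  km 74 (P, w=80) → cum 480  ≥ 455.5 → median here
  km 75 (V, w=20) → cum 500
  km 82 (Q, w=100) → cum 600
  km 89 (T, w=11) → cum 611
  km 99 (U, w=300) → cum 911
Optimal location: km 74.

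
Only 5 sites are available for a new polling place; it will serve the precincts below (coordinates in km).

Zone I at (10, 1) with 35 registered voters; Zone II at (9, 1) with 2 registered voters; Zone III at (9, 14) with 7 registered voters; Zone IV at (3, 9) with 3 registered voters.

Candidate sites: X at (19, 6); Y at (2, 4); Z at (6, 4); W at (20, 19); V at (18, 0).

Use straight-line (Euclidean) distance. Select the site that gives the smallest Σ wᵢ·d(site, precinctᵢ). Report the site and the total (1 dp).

Total weighted distance at each candidate:
  X (19, 6): total = 521.2
  Y (2, 4): total = 415.0
  Z (6, 4): total = 274.1
  W (20, 19): total = 906.6
  V (18, 0): total = 469.3
Minimum is at Z with total 274.1 km.

Z, total 274.1 km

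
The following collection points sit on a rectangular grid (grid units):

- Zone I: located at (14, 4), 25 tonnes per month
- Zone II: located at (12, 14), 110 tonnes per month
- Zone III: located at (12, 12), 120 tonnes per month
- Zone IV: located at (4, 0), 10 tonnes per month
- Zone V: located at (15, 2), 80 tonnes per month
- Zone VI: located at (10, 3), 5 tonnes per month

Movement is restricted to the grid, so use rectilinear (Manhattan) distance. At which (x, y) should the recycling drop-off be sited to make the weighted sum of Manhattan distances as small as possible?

(12, 12)

Manhattan distance separates: Σwᵢ(|x−xᵢ|+|y−yᵢ|) = Σwᵢ|x−xᵢ| + Σwᵢ|y−yᵢ|, so x and y are optimised independently as 1-D weighted medians.
Total weight W = 350; half = 175.
x-coordinate, sorted with cumulative weight:
  x=4 (Zone IV, w=10) cum 10
  x=10 (Zone VI, w=5) cum 15
  x=12 (Zone II, w=110) cum 125
  x=12 (Zone III, w=120) cum 245  ← median
  x=14 (Zone I, w=25) cum 270
  x=15 (Zone V, w=80) cum 350
⇒ x* = 12
y-coordinate, sorted with cumulative weight:
  y=0 (Zone IV, w=10) cum 10
  y=2 (Zone V, w=80) cum 90
  y=3 (Zone VI, w=5) cum 95
  y=4 (Zone I, w=25) cum 120
  y=12 (Zone III, w=120) cum 240  ← median
  y=14 (Zone II, w=110) cum 350
⇒ y* = 12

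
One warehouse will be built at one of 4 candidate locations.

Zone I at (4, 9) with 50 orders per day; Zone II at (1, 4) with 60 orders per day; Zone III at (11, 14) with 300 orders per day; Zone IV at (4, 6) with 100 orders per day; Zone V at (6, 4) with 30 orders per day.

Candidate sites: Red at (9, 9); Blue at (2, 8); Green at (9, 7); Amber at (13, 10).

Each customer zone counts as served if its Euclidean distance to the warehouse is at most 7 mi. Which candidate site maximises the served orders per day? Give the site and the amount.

Red, covering 480

Coverage radius r = 7 mi; a point is covered iff (Δx)²+(Δy)² ≤ 7² = 49.
  Red (9, 9): covers {Zone I, Zone III, Zone IV, Zone V} → 480
  Blue (2, 8): covers {Zone I, Zone II, Zone IV, Zone V} → 240
  Green (9, 7): covers {Zone I, Zone IV, Zone V} → 180
  Amber (13, 10): covers {Zone III} → 300
Maximum coverage at Red: 480 orders per day.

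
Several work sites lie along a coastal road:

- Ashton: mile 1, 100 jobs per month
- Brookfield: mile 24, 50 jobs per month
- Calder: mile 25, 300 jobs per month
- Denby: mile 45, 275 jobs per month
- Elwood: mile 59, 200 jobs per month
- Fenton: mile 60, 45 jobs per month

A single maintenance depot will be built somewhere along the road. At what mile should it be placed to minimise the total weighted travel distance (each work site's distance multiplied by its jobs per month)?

For a sum of weighted absolute distances on a line, the optimum is the weighted median (not the mean). Total weight W = 970; half-weight = 485.
Sort by position and accumulate weight:
  mile 1 (Ashton, w=100) → cum 100
  mile 24 (Brookfield, w=50) → cum 150
  mile 25 (Calder, w=300) → cum 450
  mile 45 (Denby, w=275) → cum 725  ≥ 485 → median here
  mile 59 (Elwood, w=200) → cum 925
  mile 60 (Fenton, w=45) → cum 970
Optimal location: mile 45.

x = 45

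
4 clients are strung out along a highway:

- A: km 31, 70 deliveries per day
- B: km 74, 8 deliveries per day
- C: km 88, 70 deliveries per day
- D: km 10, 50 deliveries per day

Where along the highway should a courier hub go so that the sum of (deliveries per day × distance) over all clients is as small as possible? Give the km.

x = 31

For a sum of weighted absolute distances on a line, the optimum is the weighted median (not the mean). Total weight W = 198; half-weight = 99.
Sort by position and accumulate weight:
  km 10 (D, w=50) → cum 50
  km 31 (A, w=70) → cum 120  ≥ 99 → median here
  km 74 (B, w=8) → cum 128
  km 88 (C, w=70) → cum 198
Optimal location: km 31.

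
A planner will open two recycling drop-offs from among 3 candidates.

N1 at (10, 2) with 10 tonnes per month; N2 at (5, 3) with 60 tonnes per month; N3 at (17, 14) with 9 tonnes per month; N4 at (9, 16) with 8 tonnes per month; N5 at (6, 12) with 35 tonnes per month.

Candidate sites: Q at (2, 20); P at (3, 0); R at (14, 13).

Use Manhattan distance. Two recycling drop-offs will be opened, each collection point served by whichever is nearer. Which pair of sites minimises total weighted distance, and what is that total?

Evaluate every pair (each demand assigned to the nearer of the two):
  {P, R}: total = 805
  {Q, P}: total = 1087
  {Q, R}: total = 1705
Best pair: {P, R} with total 805.

{P, R}, total 805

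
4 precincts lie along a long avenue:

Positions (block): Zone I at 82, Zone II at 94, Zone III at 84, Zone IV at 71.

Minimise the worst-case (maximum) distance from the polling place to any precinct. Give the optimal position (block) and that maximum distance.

The 1-center on a line is the midpoint of the two extreme points: leftmost at 71, rightmost at 94.
Optimal location = (71 + 94)/2 = 82.5; maximum distance = (94 − 71)/2 = 11.5.

location 82.5, max distance 11.5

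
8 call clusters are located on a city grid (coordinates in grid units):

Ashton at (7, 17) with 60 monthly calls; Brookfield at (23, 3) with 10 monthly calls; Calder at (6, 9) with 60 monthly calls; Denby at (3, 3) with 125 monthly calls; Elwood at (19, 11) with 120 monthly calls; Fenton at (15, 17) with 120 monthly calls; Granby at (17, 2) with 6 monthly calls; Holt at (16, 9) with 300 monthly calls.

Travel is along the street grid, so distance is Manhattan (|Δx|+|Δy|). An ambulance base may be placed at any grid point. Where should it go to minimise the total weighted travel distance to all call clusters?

(16, 9)

Manhattan distance separates: Σwᵢ(|x−xᵢ|+|y−yᵢ|) = Σwᵢ|x−xᵢ| + Σwᵢ|y−yᵢ|, so x and y are optimised independently as 1-D weighted medians.
Total weight W = 801; half = 400.5.
x-coordinate, sorted with cumulative weight:
  x=3 (Denby, w=125) cum 125
  x=6 (Calder, w=60) cum 185
  x=7 (Ashton, w=60) cum 245
  x=15 (Fenton, w=120) cum 365
  x=16 (Holt, w=300) cum 665  ← median
  x=17 (Granby, w=6) cum 671
  x=19 (Elwood, w=120) cum 791
  x=23 (Brookfield, w=10) cum 801
⇒ x* = 16
y-coordinate, sorted with cumulative weight:
  y=2 (Granby, w=6) cum 6
  y=3 (Brookfield, w=10) cum 16
  y=3 (Denby, w=125) cum 141
  y=9 (Calder, w=60) cum 201
  y=9 (Holt, w=300) cum 501  ← median
  y=11 (Elwood, w=120) cum 621
  y=17 (Ashton, w=60) cum 681
  y=17 (Fenton, w=120) cum 801
⇒ y* = 9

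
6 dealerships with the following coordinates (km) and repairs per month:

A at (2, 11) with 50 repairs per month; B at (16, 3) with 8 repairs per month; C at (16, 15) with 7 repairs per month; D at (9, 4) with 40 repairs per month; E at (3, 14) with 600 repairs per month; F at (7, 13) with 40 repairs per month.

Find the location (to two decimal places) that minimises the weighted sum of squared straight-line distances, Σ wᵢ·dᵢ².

The minimiser of Σwᵢ‖p−pᵢ‖² is the weighted centroid p* = (Σwᵢpᵢ)/(Σwᵢ).
Σwᵢ = 745.
Σwᵢxᵢ = 50·2 + 8·16 + 7·16 + 40·9 + 600·3 + 40·7 = 2780.
Σwᵢyᵢ = 50·11 + 8·3 + 7·15 + 40·4 + 600·14 + 40·13 = 9759.
x* = 2780/745 = 3.73, y* = 9759/745 = 13.10.

(3.73, 13.10)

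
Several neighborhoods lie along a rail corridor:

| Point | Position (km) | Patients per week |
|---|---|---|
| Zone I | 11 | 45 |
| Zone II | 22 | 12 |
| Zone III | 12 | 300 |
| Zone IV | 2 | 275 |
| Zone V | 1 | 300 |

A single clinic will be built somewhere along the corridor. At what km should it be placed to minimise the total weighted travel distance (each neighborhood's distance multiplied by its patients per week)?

For a sum of weighted absolute distances on a line, the optimum is the weighted median (not the mean). Total weight W = 932; half-weight = 466.
Sort by position and accumulate weight:
  km 1 (Zone V, w=300) → cum 300
  km 2 (Zone IV, w=275) → cum 575  ≥ 466 → median here
  km 11 (Zone I, w=45) → cum 620
  km 12 (Zone III, w=300) → cum 920
  km 22 (Zone II, w=12) → cum 932
Optimal location: km 2.

x = 2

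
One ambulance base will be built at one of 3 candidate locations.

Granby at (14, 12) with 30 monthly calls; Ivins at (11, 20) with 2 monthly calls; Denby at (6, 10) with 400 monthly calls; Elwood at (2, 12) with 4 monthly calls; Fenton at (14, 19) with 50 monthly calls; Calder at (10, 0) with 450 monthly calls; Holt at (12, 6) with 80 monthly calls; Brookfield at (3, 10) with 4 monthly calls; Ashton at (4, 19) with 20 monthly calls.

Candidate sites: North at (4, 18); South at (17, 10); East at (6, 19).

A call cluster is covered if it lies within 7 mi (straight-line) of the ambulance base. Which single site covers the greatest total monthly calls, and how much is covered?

South, covering 110

Coverage radius r = 7 mi; a point is covered iff (Δx)²+(Δy)² ≤ 7² = 49.
  North (4, 18): covers {Elwood, Ashton} → 24
  South (17, 10): covers {Granby, Holt} → 110
  East (6, 19): covers {Ivins, Ashton} → 22
Maximum coverage at South: 110 monthly calls.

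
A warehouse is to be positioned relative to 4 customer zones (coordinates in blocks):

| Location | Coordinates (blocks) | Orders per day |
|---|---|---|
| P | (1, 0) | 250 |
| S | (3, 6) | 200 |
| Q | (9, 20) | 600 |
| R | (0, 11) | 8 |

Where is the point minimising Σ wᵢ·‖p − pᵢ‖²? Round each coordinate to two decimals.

(5.91, 12.56)

The minimiser of Σwᵢ‖p−pᵢ‖² is the weighted centroid p* = (Σwᵢpᵢ)/(Σwᵢ).
Σwᵢ = 1058.
Σwᵢxᵢ = 250·1 + 200·3 + 600·9 + 8·0 = 6250.
Σwᵢyᵢ = 250·0 + 200·6 + 600·20 + 8·11 = 13288.
x* = 6250/1058 = 5.91, y* = 13288/1058 = 12.56.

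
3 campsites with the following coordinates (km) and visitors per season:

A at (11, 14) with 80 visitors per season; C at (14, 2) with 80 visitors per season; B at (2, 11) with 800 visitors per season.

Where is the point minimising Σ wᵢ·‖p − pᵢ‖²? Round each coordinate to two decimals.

(3.75, 10.50)

The minimiser of Σwᵢ‖p−pᵢ‖² is the weighted centroid p* = (Σwᵢpᵢ)/(Σwᵢ).
Σwᵢ = 960.
Σwᵢxᵢ = 80·11 + 80·14 + 800·2 = 3600.
Σwᵢyᵢ = 80·14 + 80·2 + 800·11 = 10080.
x* = 3600/960 = 3.75, y* = 10080/960 = 10.50.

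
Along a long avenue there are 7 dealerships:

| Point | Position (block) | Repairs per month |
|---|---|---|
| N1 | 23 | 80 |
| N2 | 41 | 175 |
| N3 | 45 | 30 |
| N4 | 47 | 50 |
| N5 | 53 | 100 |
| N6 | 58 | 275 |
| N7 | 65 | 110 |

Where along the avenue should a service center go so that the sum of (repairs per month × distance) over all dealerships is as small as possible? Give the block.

For a sum of weighted absolute distances on a line, the optimum is the weighted median (not the mean). Total weight W = 820; half-weight = 410.
Sort by position and accumulate weight:
  block 23 (N1, w=80) → cum 80
  block 41 (N2, w=175) → cum 255
  block 45 (N3, w=30) → cum 285
  block 47 (N4, w=50) → cum 335
  block 53 (N5, w=100) → cum 435  ≥ 410 → median here
  block 58 (N6, w=275) → cum 710
  block 65 (N7, w=110) → cum 820
Optimal location: block 53.

x = 53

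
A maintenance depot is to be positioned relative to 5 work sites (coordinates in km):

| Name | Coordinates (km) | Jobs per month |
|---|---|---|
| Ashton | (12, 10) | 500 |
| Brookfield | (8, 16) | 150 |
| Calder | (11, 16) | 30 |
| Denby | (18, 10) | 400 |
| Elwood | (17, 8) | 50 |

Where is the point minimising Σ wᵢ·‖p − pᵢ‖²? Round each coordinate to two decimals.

The minimiser of Σwᵢ‖p−pᵢ‖² is the weighted centroid p* = (Σwᵢpᵢ)/(Σwᵢ).
Σwᵢ = 1130.
Σwᵢxᵢ = 500·12 + 150·8 + 30·11 + 400·18 + 50·17 = 15580.
Σwᵢyᵢ = 500·10 + 150·16 + 30·16 + 400·10 + 50·8 = 12280.
x* = 15580/1130 = 13.79, y* = 12280/1130 = 10.87.

(13.79, 10.87)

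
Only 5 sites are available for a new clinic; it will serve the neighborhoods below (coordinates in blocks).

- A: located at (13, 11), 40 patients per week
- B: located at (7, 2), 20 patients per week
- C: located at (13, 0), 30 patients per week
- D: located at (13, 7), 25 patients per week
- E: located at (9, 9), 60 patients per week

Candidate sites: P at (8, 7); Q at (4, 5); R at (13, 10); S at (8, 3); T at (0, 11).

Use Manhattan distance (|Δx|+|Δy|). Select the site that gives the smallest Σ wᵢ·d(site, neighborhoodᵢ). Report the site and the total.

R, total 995 blocks

Total weighted distance at each candidate:
  P (8, 7): total = 1145
  Q (4, 5): total = 1955
  R (13, 10): total = 995
  S (8, 3): total = 1445
  T (0, 11): total = 2645
Minimum is at R with total 995 blocks.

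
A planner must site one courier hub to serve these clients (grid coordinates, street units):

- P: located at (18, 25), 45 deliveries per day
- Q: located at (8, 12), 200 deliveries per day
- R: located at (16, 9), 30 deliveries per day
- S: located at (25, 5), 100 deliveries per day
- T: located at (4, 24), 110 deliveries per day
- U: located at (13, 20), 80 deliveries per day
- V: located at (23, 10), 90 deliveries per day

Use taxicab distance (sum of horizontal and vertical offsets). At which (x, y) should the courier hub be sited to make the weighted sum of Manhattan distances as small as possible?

Manhattan distance separates: Σwᵢ(|x−xᵢ|+|y−yᵢ|) = Σwᵢ|x−xᵢ| + Σwᵢ|y−yᵢ|, so x and y are optimised independently as 1-D weighted medians.
Total weight W = 655; half = 327.5.
x-coordinate, sorted with cumulative weight:
  x=4 (T, w=110) cum 110
  x=8 (Q, w=200) cum 310
  x=13 (U, w=80) cum 390  ← median
  x=16 (R, w=30) cum 420
  x=18 (P, w=45) cum 465
  x=23 (V, w=90) cum 555
  x=25 (S, w=100) cum 655
⇒ x* = 13
y-coordinate, sorted with cumulative weight:
  y=5 (S, w=100) cum 100
  y=9 (R, w=30) cum 130
  y=10 (V, w=90) cum 220
  y=12 (Q, w=200) cum 420  ← median
  y=20 (U, w=80) cum 500
  y=24 (T, w=110) cum 610
  y=25 (P, w=45) cum 655
⇒ y* = 12

(13, 12)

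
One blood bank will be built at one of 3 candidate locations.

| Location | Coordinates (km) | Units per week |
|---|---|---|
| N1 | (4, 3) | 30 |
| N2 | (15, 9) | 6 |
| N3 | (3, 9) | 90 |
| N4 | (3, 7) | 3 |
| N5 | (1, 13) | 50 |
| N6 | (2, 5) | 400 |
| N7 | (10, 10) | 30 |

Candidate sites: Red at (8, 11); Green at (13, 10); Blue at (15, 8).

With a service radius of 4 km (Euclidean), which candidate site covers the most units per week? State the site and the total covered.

Green, covering 36

Coverage radius r = 4 km; a point is covered iff (Δx)²+(Δy)² ≤ 4² = 16.
  Red (8, 11): covers {N7} → 30
  Green (13, 10): covers {N2, N7} → 36
  Blue (15, 8): covers {N2} → 6
Maximum coverage at Green: 36 units per week.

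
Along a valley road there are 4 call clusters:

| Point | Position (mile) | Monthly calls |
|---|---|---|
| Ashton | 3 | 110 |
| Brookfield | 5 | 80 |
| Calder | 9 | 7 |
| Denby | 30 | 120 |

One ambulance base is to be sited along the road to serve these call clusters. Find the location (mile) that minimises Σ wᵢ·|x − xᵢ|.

x = 5

For a sum of weighted absolute distances on a line, the optimum is the weighted median (not the mean). Total weight W = 317; half-weight = 158.5.
Sort by position and accumulate weight:
  mile 3 (Ashton, w=110) → cum 110
  mile 5 (Brookfield, w=80) → cum 190  ≥ 158.5 → median here
  mile 9 (Calder, w=7) → cum 197
  mile 30 (Denby, w=120) → cum 317
Optimal location: mile 5.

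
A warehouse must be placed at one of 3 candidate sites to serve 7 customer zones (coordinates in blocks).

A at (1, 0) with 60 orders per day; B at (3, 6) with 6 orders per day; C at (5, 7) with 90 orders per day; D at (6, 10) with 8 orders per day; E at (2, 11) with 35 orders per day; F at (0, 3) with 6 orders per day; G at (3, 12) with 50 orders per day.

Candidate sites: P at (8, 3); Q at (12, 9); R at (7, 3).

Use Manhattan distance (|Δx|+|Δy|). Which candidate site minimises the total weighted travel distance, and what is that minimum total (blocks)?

R, total 2333 blocks

Total weighted distance at each candidate:
  P (8, 3): total = 2588
  Q (12, 9): total = 3266
  R (7, 3): total = 2333
Minimum is at R with total 2333 blocks.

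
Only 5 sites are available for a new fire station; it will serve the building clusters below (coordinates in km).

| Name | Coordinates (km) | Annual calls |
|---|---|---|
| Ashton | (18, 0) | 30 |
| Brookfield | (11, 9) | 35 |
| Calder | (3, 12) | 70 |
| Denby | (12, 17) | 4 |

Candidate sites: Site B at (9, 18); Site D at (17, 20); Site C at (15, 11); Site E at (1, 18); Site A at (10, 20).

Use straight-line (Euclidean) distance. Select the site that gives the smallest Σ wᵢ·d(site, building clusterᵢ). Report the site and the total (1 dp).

Site C, total 1368.3 km

Total weighted distance at each candidate:
  Site B (9, 18): total = 1533.0
  Site D (17, 20): total = 2191.3
  Site C (15, 11): total = 1368.3
  Site E (1, 18): total = 1700.5
  Site A (10, 20): total = 1791.3
Minimum is at Site C with total 1368.3 km.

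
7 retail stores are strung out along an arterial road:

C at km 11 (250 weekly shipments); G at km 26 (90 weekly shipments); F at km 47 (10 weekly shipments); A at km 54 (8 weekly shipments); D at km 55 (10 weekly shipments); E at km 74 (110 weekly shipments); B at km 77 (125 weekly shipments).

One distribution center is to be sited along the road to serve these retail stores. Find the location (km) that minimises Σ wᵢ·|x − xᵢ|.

x = 26

For a sum of weighted absolute distances on a line, the optimum is the weighted median (not the mean). Total weight W = 603; half-weight = 301.5.
Sort by position and accumulate weight:
  km 11 (C, w=250) → cum 250
  km 26 (G, w=90) → cum 340  ≥ 301.5 → median here
  km 47 (F, w=10) → cum 350
  km 54 (A, w=8) → cum 358
  km 55 (D, w=10) → cum 368
  km 74 (E, w=110) → cum 478
  km 77 (B, w=125) → cum 603
Optimal location: km 26.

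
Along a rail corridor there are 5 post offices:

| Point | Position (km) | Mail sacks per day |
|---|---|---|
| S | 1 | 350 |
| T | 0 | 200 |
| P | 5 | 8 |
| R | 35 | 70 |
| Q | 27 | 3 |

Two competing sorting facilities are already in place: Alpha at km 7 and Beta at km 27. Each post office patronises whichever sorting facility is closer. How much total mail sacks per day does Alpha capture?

558

The indifferent point is the midpoint (7+27)/2 = 17; post offices left of it (closer to Alpha at 7) go to Alpha, those right go to Beta.
  T at 0 (w=200) → Alpha
  S at 1 (w=350) → Alpha
  P at 5 (w=8) → Alpha
  Q at 27 (w=3) → Beta
  R at 35 (w=70) → Beta
Alpha captures 558; Beta captures 73.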